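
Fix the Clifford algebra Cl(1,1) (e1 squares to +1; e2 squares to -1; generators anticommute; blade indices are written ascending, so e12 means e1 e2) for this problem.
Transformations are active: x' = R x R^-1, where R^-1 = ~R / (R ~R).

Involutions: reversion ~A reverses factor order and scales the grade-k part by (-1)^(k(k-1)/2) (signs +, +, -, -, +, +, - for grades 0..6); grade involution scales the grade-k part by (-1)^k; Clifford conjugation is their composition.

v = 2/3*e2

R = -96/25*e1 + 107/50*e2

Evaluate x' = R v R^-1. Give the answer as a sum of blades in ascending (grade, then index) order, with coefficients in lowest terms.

~R = -96/25*e1 + 107/50*e2, and R ~R = 5083/500, so R^-1 = ~R / (5083/500).
R v = -107/75 - 64/25*e12
Answer: 27392/25415*e1 - 96626/76245*e2


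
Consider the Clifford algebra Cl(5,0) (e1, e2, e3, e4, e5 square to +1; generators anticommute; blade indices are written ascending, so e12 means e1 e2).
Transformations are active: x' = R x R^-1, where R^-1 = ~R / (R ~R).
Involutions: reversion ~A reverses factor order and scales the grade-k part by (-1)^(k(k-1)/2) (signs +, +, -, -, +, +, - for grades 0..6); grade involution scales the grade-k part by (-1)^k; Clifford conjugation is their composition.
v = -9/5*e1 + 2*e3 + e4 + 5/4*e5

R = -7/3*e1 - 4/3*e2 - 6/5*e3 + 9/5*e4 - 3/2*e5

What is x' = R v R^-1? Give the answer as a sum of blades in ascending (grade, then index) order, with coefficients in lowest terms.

~R = -7/3*e1 - 4/3*e2 - 6/5*e3 + 9/5*e4 - 3/2*e5, and R ~R = 12737/900, so R^-1 = ~R / (12737/900).
R v = 69/40 - 12/5*e12 - 512/75*e13 + 68/75*e14 - 337/60*e15 - 8/3*e23 - 4/3*e24 - 5/3*e25 - 24/5*e34 + 3/2*e35 + 15/4*e45
Answer: 78408/63685*e1 - 4140/12737*e2 - 29200/12737*e3 - 7148/12737*e4 - 82315/50948*e5


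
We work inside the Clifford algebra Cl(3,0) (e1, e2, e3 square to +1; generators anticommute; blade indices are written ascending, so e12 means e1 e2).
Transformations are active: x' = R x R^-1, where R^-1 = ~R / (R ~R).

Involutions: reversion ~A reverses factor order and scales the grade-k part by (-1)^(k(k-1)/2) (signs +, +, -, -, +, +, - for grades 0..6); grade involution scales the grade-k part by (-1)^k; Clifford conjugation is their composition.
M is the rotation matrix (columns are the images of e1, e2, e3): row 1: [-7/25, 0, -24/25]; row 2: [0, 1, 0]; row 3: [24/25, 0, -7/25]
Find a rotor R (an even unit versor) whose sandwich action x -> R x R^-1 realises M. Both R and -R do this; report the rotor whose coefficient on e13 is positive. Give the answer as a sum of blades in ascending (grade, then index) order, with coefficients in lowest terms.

Method: write R = a + b12*e12 + b13*e13 + b23*e23 with a^2 + b12^2 + b13^2 + b23^2 = 1 (so R^-1 = ~R). Expanding the columns R e_j ~R gives tr M = 4a^2 - 1 and, from the antisymmetric part, M21 - M12 = -4a*b12, M13 - M31 = 4a*b13, M32 - M23 = -4a*b23.
Here tr M = 11/25, so a^2 = (1 + tr M)/4 = 9/25 and a = ±3/5. Taking a = 3/5: M21 - M12 = 0, M13 - M31 = -48/25, M32 - M23 = 0, giving b12 = 0, b13 = -4/5, b23 = 0, i.e. R = 3/5 - 4/5*e13.
Its e13 coefficient is negative, so report the other preimage -R.
Answer: -3/5 + 4/5*e13. Uniqueness: Spin(3) -> SO(3) maps R and -R to the same rotation of trace 11/25; fixing the sign of the e13 coefficient removes the ambiguity.


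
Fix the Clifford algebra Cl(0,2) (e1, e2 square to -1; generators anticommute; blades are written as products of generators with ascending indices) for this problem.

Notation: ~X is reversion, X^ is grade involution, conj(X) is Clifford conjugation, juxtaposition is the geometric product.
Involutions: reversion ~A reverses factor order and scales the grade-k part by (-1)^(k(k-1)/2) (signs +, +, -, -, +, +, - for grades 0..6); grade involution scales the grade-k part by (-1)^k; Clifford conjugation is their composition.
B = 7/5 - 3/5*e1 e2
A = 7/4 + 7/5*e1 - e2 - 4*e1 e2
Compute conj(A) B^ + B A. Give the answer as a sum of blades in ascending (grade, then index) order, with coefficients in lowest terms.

first term: 97/20 - 64/25*e1 + 14/25*e2 + 91/20*e1 e2
second term: 1/20 + 34/25*e1 - 56/25*e2 - 133/20*e1 e2
Answer: 49/10 - 6/5*e1 - 42/25*e2 - 21/10*e1 e2


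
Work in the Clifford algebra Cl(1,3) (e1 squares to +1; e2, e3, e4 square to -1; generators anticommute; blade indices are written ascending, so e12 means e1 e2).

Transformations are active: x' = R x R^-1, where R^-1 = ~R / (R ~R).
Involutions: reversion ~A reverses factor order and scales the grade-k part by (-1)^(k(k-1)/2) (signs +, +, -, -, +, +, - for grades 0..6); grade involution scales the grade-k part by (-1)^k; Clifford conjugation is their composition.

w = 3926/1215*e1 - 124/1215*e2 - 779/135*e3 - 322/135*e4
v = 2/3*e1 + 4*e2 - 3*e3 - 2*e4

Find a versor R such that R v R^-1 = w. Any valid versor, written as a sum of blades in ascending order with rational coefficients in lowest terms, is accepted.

Take R = v + w = 4736/1215*e1 + 4736/1215*e2 - 1184/135*e3 - 592/135*e4. Because q(v) = q(w) = -257/9, conjugation by R sends v exactly to w.
Answer: 4736/1215*e1 + 4736/1215*e2 - 1184/135*e3 - 592/135*e4


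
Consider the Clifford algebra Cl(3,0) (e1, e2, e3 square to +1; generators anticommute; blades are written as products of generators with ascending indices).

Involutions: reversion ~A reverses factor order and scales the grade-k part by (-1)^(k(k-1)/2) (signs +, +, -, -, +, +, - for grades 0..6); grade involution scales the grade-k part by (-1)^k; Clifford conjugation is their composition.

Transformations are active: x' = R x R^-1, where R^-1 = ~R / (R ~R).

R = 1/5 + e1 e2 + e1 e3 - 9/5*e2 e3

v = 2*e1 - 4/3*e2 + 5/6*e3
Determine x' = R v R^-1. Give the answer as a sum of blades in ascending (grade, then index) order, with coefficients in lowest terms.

~R = 1/5 - e1 e2 - e1 e3 + 9/5*e2 e3, and R ~R = 132/25, so R^-1 = ~R / (132/25).
R v = -1/10*e1 - 113/30*e2 - 127/30*e3 - 43/30*e1 e2 e3
Answer: -34/33*e1 + 35/22*e2 - 56/33*e3


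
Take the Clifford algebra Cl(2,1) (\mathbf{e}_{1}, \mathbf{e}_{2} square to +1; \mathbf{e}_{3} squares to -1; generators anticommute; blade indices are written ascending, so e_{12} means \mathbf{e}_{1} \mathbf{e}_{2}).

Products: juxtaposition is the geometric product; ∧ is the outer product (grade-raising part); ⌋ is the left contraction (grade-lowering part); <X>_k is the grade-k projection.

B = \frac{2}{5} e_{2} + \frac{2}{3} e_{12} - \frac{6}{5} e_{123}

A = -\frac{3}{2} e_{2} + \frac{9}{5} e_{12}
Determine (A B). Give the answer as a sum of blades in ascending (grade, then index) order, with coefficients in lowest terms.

step 1: -\frac{9}{5} + \frac{43}{25} e_{1} + \frac{54}{25} e_{3} - \frac{9}{5} e_{13}
Answer: -\frac{9}{5} + \frac{43}{25} e_{1} + \frac{54}{25} e_{3} - \frac{9}{5} e_{13}


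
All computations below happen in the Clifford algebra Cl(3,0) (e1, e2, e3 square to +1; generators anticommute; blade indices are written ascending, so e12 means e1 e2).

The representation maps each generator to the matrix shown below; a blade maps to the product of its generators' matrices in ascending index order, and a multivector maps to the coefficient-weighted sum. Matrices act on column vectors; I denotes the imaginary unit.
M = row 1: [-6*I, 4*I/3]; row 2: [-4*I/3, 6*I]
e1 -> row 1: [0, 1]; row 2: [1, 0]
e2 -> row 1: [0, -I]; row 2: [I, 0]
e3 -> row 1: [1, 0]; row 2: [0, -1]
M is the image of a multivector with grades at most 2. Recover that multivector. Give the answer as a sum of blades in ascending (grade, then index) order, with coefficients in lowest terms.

Method: 1, rho(e1), rho(e2), rho(e3) form a trace-orthogonal basis of the 2x2 complex matrices (tr(X Y) = 2 if X = Y, else 0), so M = m0*1 + m1*rho(e1) + m2*rho(e2) + m3*rho(e3) with m0 = tr(M)/2 = 0, m1 = tr(M rho(e1))/2 = 0, m2 = tr(M rho(e2))/2 = -4/3, m3 = tr(M rho(e3))/2 = -6*I.
Multiplying table entries, the bivector images are rho(e12) = I*rho(e3), rho(e13) = -I*rho(e2), rho(e23) = I*rho(e1); with real blade coefficients the real parts of m0..m3 are the coefficients of 1, e1, e2, e3 and the imaginary parts give the bivectors (e23: Im m1, e13: -Im m2, e12: Im m3).
Answer: -4/3*e2 - 6*e12


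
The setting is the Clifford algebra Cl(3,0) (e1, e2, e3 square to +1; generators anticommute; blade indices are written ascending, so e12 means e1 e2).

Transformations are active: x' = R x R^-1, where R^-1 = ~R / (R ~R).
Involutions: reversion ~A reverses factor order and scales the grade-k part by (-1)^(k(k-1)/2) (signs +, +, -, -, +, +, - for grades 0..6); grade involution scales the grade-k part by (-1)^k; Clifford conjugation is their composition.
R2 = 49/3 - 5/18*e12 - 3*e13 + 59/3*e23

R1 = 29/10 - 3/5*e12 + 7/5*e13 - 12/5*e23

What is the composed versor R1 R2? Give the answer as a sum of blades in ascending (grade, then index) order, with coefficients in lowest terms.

Distribute over the terms of R1 (each basis-blade product reordered to ascending indices, repeated generators contracted through their squares):
(29/10) R2 = 1421/30 - 29/36*e12 - 87/10*e13 + 1711/30*e23
(-3/5*e12) R2 = -1/6 - 49/5*e12 - 59/5*e13 - 9/5*e23
(7/5*e13) R2 = 21/5 - 413/15*e12 + 343/15*e13 - 7/18*e23
(-12/5*e23) R2 = 236/5 + 36/5*e12 - 2/3*e13 - 196/5*e23
Summing the partial products and collecting blades:
Answer: 493/5 - 5569/180*e12 + 17/10*e13 + 704/45*e23


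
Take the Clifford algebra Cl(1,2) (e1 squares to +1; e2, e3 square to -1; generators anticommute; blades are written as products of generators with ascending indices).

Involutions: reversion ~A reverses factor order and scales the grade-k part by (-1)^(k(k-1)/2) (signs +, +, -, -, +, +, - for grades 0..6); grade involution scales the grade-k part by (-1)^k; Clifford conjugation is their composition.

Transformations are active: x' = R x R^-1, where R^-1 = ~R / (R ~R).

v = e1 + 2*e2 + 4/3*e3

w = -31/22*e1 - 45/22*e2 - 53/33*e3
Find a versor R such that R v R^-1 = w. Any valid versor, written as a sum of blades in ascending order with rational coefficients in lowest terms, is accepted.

Why this works: both vectors square to -43/9, so q(v) = q(w) and R = v + w = -9/22*e1 - 1/22*e2 - 3/11*e3 carries v to w — its own direction survives, the complement (v - w)/2 flips.
Answer: -9/22*e1 - 1/22*e2 - 3/11*e3


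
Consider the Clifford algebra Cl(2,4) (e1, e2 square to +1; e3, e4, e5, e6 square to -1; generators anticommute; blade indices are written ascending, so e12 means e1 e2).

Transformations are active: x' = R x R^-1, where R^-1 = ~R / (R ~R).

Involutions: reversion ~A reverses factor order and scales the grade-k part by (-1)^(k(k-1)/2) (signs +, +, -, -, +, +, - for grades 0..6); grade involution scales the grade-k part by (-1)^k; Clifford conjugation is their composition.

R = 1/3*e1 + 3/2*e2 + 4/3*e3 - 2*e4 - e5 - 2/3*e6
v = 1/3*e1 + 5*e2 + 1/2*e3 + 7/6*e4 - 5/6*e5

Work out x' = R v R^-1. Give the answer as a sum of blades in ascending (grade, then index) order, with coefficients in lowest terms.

~R = 1/3*e1 + 3/2*e2 + 4/3*e3 - 2*e4 - e5 - 2/3*e6, and R ~R = -175/36, so R^-1 = ~R / (-175/36).
R v = 76/9 + 7/6*e12 - 5/18*e13 + 19/18*e14 + 1/18*e15 + 2/9*e16 - 71/12*e23 + 47/4*e24 + 15/4*e25 + 10/3*e26 + 23/9*e34 - 11/18*e35 + 1/3*e36 + 17/6*e45 + 7/9*e46 - 5/9*e56
Answer: -261/175*e1 - 1787/175*e2 - 5389/1050*e3 + 6071/1050*e4 + 4523/1050*e5 + 1216/525*e6


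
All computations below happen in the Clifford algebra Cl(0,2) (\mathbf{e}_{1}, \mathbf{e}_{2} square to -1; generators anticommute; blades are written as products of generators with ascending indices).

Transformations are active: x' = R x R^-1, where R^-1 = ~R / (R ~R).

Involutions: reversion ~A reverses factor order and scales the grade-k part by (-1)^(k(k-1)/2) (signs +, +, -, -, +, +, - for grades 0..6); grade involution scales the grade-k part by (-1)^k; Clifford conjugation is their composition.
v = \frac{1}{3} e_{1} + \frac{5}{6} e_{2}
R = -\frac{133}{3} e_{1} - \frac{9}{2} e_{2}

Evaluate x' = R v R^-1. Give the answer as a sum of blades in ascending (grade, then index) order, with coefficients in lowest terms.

~R = -\frac{133}{3} e_{1} - \frac{9}{2} e_{2}, and R ~R = -\frac{71485}{36}, so R^-1 = ~R / (-\frac{71485}{36}).
R v = \frac{667}{36} - \frac{319}{9} e_{1} e_{2}
Answer: \frac{3653}{7395} e_{1} - \frac{11083}{14790} e_{2}


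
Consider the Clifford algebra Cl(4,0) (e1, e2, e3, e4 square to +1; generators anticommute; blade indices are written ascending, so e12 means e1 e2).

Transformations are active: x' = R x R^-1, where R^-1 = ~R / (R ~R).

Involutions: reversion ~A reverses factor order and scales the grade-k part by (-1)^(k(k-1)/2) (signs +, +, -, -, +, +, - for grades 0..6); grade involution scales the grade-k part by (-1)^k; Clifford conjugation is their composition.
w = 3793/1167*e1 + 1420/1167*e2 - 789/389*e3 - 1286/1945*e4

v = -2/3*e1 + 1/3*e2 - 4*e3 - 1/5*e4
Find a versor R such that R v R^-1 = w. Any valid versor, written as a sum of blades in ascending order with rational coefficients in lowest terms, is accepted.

Reasoning: v^2 = w^2 = 3734/225 since conjugation preserves the quadratic form; R = v + w = 1005/389*e1 + 603/389*e2 - 2345/389*e3 - 335/389*e4 is then valid when invertible, keeping its own part and reversing (v - w)/2.
Answer: 1005/389*e1 + 603/389*e2 - 2345/389*e3 - 335/389*e4


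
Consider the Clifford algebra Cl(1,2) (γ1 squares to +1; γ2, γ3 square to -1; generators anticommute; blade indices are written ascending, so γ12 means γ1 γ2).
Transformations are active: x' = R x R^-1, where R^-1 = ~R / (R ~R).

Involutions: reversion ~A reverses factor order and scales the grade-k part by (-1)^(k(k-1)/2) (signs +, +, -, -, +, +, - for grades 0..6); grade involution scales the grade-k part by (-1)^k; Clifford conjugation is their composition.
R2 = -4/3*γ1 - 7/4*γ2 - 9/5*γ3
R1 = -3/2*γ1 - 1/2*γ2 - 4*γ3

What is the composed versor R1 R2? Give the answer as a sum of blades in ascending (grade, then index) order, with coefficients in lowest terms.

Distribute over the terms of R1 (each basis-blade product reordered to ascending indices, repeated generators contracted through their squares):
(-3/2*γ1) R2 = 2 + 21/8*γ12 + 27/10*γ13
(-1/2*γ2) R2 = -7/8 - 2/3*γ12 + 9/10*γ23
(-4*γ3) R2 = -36/5 - 16/3*γ13 - 7*γ23
Summing the partial products and collecting blades:
Answer: -243/40 + 47/24*γ12 - 79/30*γ13 - 61/10*γ23


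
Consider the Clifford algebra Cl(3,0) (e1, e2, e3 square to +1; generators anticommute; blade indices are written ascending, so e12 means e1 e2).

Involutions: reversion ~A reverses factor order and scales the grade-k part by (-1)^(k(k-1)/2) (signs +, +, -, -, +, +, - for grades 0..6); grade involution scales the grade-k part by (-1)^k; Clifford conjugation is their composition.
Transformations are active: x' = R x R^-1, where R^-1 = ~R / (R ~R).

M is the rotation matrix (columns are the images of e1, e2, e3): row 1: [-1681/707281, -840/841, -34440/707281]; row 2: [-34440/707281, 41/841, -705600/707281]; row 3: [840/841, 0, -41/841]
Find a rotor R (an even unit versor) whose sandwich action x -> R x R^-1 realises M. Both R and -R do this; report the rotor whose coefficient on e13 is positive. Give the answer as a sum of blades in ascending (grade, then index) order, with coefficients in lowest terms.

Method: write R = a + b12*e12 + b13*e13 + b23*e23 with a^2 + b12^2 + b13^2 + b23^2 = 1 (so R^-1 = ~R). Expanding the columns R e_j ~R gives tr M = 4a^2 - 1 and, from the antisymmetric part, M21 - M12 = -4a*b12, M13 - M31 = 4a*b13, M32 - M23 = -4a*b23.
Here tr M = -1681/707281, so a^2 = (1 + tr M)/4 = 176400/707281 and a = ±420/841. Taking a = 420/841: M21 - M12 = 672000/707281, M13 - M31 = -740880/707281, M32 - M23 = 705600/707281, giving b12 = -400/841, b13 = -441/841, b23 = -420/841, i.e. R = 420/841 - 400/841*e12 - 441/841*e13 - 420/841*e23.
Its e13 coefficient is negative, so report the other preimage -R.
Answer: -420/841 + 400/841*e12 + 441/841*e13 + 420/841*e23. Key observation: the double cover Spin(3) -> SO(3) sends R and -R to the same matrix (trace -1681/707281 here), so the stated sign of the e13 coefficient is what selects one sheet.


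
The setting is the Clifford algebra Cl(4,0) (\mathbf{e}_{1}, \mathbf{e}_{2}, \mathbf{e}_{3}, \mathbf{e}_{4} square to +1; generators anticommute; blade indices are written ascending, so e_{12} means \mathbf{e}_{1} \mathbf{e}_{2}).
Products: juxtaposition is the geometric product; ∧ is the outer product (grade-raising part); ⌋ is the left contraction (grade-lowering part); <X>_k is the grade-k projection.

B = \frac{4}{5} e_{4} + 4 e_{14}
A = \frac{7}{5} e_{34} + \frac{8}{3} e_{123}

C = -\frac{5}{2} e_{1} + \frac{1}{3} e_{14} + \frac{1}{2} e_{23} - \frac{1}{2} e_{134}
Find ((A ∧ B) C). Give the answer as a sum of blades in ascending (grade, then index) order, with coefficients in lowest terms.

step 1: \frac{32}{15} e_{1234}
step 2: -\frac{16}{15} e_{2} - \frac{16}{15} e_{14} - \frac{32}{45} e_{23} + \frac{16}{3} e_{234}
Answer: -\frac{16}{15} e_{2} - \frac{16}{15} e_{14} - \frac{32}{45} e_{23} + \frac{16}{3} e_{234}


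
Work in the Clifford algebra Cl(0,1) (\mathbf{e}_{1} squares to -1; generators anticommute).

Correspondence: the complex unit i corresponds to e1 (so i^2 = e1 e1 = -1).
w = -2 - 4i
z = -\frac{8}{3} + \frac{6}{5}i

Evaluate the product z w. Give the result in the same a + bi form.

In blades: z = -\frac{8}{3} + \frac{6}{5} e_{1}, w = -2 - 4 e_{1}.
Distribute z over w term by term (generator squares from the signature, products reordered to ascending indices): (-\frac{8}{3})*w = \frac{16}{3} + \frac{32}{3} e_{1}; (\frac{6}{5} e_{1})*w = \frac{24}{5} - \frac{12}{5} e_{1}.
Sum: \frac{152}{15} + \frac{124}{15} e_{1}; translating back through the correspondence:
Answer: \frac{152}{15} + \frac{124}{15}i


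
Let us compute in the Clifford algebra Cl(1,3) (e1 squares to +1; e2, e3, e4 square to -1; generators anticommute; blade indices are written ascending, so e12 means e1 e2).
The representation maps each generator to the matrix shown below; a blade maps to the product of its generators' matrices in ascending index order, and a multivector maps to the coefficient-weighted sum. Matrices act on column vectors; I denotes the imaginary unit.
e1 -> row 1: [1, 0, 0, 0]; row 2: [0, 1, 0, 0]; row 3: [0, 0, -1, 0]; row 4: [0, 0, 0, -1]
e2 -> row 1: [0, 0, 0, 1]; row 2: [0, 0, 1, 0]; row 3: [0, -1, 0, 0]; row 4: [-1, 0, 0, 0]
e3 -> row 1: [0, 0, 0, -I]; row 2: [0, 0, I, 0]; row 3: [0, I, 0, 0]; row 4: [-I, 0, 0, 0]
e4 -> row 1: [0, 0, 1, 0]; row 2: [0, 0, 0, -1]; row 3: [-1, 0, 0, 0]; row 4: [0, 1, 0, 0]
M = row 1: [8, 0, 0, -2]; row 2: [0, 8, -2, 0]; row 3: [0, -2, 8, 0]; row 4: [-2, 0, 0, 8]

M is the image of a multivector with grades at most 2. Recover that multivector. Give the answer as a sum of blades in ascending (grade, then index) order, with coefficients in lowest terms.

Method: the blade images are trace-orthogonal — tr(rho(e_A) rho(e_B)^-1) = 4 if A = B and 0 otherwise — and rho(e_A)^-1 = (e_A)^2 * rho(e_A) with (e_A)^2 = +1 or -1, so the coefficient of e_A in the preimage is (e_A)^2 * tr(M rho(e_A))/4.
Nonzero projections over blades of grade <= 2: 1: (1)^2 = +1, tr(M 1) = 32, coefficient 8; e12: (e12)^2 = +1, tr(M rho(e12)) = -8, coefficient -2. Every other blade of grade <= 2 projects to 0.
Answer: 8 - 2*e12


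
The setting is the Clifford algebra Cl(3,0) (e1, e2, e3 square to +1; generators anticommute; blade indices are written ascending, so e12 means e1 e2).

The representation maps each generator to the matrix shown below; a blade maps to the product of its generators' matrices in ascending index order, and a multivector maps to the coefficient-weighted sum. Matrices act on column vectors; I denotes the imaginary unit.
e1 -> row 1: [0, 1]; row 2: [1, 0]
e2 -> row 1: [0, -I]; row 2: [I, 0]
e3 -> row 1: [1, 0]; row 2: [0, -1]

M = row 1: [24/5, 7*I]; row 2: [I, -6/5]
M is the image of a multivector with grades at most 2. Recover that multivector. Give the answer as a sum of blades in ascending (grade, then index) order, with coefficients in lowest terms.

Method: 1, rho(e1), rho(e2), rho(e3) form a trace-orthogonal basis of the 2x2 complex matrices (tr(X Y) = 2 if X = Y, else 0), so M = m0*1 + m1*rho(e1) + m2*rho(e2) + m3*rho(e3) with m0 = tr(M)/2 = 9/5, m1 = tr(M rho(e1))/2 = 4*I, m2 = tr(M rho(e2))/2 = -3, m3 = tr(M rho(e3))/2 = 3.
Multiplying table entries, the bivector images are rho(e12) = I*rho(e3), rho(e13) = -I*rho(e2), rho(e23) = I*rho(e1); with real blade coefficients the real parts of m0..m3 are the coefficients of 1, e1, e2, e3 and the imaginary parts give the bivectors (e23: Im m1, e13: -Im m2, e12: Im m3).
Answer: 9/5 - 3*e2 + 3*e3 + 4*e23


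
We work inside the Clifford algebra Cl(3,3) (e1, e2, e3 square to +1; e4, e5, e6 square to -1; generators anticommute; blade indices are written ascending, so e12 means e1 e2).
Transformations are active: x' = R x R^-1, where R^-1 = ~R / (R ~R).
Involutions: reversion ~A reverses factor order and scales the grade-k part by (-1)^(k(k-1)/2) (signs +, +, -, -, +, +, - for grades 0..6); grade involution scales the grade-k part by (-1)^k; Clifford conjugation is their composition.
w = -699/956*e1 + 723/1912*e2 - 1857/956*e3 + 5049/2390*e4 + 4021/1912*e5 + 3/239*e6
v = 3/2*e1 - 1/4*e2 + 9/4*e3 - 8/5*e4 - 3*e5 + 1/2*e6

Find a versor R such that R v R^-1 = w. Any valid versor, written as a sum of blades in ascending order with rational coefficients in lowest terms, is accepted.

Equal squares first: v^2 = w^2 = -887/200. Then v + w = 735/956*e1 + 245/1912*e2 + 147/478*e3 + 245/478*e4 - 1715/1912*e5 + 245/478*e6 is a versor taking v to w, provided it is invertible.
Answer: 735/956*e1 + 245/1912*e2 + 147/478*e3 + 245/478*e4 - 1715/1912*e5 + 245/478*e6


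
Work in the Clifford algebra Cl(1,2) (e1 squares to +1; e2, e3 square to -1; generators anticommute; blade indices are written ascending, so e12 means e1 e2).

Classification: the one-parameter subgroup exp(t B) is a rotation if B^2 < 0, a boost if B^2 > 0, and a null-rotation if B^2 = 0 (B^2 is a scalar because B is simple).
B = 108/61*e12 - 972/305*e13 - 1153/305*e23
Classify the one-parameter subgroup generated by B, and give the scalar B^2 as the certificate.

B^2 term by term: the squares give (108/61)^2*(e12)^2 + (-972/305)^2*(e13)^2 + (-1153/305)^2*(e23)^2 = 11664/3721*(+1) + 944784/93025*(+1) + 1329409/93025*(-1) = -1 (each basis 2-blade squares to minus the product of its generators' squares); cross terms between blades sharing an index anticommute and cancel. So B^2 = -1.
Answer: rotation, certificate B^2 = -1. The scalar -1 is the complete invariant here: its sign names the subgroup type.


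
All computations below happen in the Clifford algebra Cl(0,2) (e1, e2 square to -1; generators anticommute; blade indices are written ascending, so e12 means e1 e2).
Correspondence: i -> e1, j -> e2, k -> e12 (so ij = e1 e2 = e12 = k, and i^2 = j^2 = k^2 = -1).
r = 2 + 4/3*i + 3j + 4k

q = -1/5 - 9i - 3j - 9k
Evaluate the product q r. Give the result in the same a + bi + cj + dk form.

In blades: q = -1/5 - 9*e1 - 3*e2 - 9*e12, r = 2 + 4/3*e1 + 3*e2 + 4*e12.
Distribute q over r term by term (generator squares from the signature, products reordered to ascending indices): (-1/5)*r = -2/5 - 4/15*e1 - 3/5*e2 - 4/5*e12; (-9*e1)*r = 12 - 18*e1 + 36*e2 - 27*e12; (-3*e2)*r = 9 - 12*e1 - 6*e2 + 4*e12; (-9*e12)*r = 36 + 27*e1 - 12*e2 - 18*e12.
Sum: 283/5 - 49/15*e1 + 87/5*e2 - 209/5*e12; translating back through the correspondence:
Answer: 283/5 - 49/15*i + 87/5*j - 209/5*k


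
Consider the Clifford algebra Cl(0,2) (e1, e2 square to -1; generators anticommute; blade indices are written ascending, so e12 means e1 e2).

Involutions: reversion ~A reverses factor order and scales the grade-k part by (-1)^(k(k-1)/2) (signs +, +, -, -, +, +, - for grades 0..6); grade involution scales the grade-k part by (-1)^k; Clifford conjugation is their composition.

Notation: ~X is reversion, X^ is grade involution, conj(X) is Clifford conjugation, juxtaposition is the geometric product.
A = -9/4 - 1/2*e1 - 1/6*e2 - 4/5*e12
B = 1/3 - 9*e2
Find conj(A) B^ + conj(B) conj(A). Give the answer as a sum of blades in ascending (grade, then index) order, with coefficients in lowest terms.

first term: -9/4 - 211/30*e1 - 727/36*e2 + 143/30*e12
second term: -9/4 + 221/30*e1 - 727/36*e2 - 127/30*e12
Answer: -9/2 + 1/3*e1 - 727/18*e2 + 8/15*e12


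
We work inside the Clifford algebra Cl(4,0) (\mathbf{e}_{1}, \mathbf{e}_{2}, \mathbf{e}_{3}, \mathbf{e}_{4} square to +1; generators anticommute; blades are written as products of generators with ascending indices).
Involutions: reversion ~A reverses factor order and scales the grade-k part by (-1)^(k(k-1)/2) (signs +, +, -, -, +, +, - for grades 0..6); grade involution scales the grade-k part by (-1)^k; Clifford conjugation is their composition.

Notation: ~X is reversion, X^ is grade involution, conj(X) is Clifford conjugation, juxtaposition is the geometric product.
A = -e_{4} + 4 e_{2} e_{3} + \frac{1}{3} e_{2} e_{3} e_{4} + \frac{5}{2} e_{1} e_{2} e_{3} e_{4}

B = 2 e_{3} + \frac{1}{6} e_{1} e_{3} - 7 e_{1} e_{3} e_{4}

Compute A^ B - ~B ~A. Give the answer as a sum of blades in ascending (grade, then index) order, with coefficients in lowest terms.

first term: -\frac{19}{2} e_{2} + 3 e_{1} e_{2} - 7 e_{1} e_{3} + \frac{13}{12} e_{2} e_{4} - 2 e_{3} e_{4} - \frac{595}{18} e_{1} e_{2} e_{4} + \frac{1}{6} e_{1} e_{3} e_{4}
second term: -\frac{19}{2} e_{2} + \frac{5}{3} e_{1} e_{2} - 7 e_{1} e_{3} + \frac{1}{4} e_{2} e_{4} - 2 e_{3} e_{4} + \frac{593}{18} e_{1} e_{2} e_{4} + \frac{1}{6} e_{1} e_{3} e_{4}
Answer: \frac{4}{3} e_{1} e_{2} + \frac{5}{6} e_{2} e_{4} - 66 e_{1} e_{2} e_{4}


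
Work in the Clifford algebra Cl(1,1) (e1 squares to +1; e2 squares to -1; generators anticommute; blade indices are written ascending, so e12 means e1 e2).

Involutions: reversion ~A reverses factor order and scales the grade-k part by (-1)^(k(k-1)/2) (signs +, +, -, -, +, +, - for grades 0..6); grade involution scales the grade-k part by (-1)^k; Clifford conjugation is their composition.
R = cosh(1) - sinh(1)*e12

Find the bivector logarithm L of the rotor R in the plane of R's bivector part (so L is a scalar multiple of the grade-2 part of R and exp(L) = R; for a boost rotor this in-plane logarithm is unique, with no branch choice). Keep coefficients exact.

The scalar part of R is cosh(1), giving the rapidity magnitude (cosh is even); the bivector part supplies orientation, its quotient by sinh of the rapidity is the plane, and L = rapidity * plane — unique in that plane, since flipping both signs leaves L unchanged.
Concretely: cosh(rapidity) = cosh(1) gives rapidity = ±1, and since rapidity/sinh(rapidity) is even the sign is immaterial: L = (rapidity/sinh(rapidity)) * <R>_2 = (1/sinh(1)) * <R>_2.
Answer: -e12


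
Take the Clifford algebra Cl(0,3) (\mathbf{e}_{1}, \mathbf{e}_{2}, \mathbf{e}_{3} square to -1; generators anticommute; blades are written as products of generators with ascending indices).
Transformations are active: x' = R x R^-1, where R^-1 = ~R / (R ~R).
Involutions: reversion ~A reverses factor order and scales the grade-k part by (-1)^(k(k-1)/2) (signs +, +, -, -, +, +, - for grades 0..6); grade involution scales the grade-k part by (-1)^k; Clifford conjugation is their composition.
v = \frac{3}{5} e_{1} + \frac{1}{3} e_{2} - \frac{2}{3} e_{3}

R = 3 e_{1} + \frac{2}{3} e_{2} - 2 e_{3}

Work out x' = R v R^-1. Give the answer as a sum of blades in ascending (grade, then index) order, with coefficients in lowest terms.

~R = 3 e_{1} + \frac{2}{3} e_{2} - 2 e_{3}, and R ~R = -\frac{121}{9}, so R^-1 = ~R / (-\frac{121}{9}).
R v = -\frac{151}{45} + \frac{3}{5} e_{1} e_{2} - \frac{4}{5} e_{1} e_{3} + \frac{2}{9} e_{2} e_{3}
Answer: \frac{543}{605} e_{1} - \frac{1}{1815} e_{2} - \frac{602}{1815} e_{3}


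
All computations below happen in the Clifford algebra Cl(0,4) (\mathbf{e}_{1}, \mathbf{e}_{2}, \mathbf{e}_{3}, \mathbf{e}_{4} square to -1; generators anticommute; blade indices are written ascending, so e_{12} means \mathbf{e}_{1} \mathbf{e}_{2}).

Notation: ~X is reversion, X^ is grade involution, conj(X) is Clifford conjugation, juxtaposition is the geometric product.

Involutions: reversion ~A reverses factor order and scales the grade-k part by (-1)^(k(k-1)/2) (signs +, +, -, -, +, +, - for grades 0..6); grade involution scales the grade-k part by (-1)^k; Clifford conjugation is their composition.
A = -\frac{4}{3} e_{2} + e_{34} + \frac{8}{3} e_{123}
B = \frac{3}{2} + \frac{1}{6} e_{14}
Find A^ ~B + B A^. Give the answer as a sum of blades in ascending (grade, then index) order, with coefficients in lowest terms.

first term: 2 e_{2} + \frac{1}{6} e_{13} + \frac{3}{2} e_{34} - 4 e_{123} + \frac{2}{9} e_{124} - \frac{4}{9} e_{234}
second term: 2 e_{2} + \frac{1}{6} e_{13} + \frac{3}{2} e_{34} - 4 e_{123} - \frac{2}{9} e_{124} - \frac{4}{9} e_{234}
Answer: 4 e_{2} + \frac{1}{3} e_{13} + 3 e_{34} - 8 e_{123} - \frac{8}{9} e_{234}


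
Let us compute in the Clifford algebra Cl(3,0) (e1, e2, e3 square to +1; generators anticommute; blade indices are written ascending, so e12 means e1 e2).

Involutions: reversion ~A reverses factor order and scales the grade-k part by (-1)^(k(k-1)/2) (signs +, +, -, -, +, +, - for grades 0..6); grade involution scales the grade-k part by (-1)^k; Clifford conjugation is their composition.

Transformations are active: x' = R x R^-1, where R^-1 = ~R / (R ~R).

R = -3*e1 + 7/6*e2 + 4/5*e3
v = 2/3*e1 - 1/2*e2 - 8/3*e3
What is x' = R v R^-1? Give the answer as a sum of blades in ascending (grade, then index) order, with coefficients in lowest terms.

~R = -3*e1 + 7/6*e2 + 4/5*e3, and R ~R = 9901/900, so R^-1 = ~R / (9901/900).
R v = -283/60 + 13/18*e12 + 112/15*e13 - 122/45*e23
Answer: 56608/29703*e1 - 9909/19802*e2 + 58832/29703*e3


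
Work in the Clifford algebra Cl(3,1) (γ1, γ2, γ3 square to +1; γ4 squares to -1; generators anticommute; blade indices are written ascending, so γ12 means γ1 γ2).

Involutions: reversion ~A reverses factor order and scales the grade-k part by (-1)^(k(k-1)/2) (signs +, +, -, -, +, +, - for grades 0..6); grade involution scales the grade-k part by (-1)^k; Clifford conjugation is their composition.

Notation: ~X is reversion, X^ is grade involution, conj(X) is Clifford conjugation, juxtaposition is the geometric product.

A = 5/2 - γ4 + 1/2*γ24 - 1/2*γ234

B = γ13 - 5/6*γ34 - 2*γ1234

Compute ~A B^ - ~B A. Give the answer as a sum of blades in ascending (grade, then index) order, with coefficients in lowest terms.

first term: γ1 - 5/12*γ2 + 5/6*γ3 + 3/2*γ13 + 5/12*γ23 - 25/12*γ34 + 2*γ123 + 1/2*γ124 - γ134 - 9/2*γ1234
second term: γ1 - 5/12*γ2 + 5/6*γ3 - 3/2*γ13 - 5/12*γ23 + 25/12*γ34 - 2*γ123 - 1/2*γ124 + γ134 - 9/2*γ1234
Answer: 3*γ13 + 5/6*γ23 - 25/6*γ34 + 4*γ123 + γ124 - 2*γ134


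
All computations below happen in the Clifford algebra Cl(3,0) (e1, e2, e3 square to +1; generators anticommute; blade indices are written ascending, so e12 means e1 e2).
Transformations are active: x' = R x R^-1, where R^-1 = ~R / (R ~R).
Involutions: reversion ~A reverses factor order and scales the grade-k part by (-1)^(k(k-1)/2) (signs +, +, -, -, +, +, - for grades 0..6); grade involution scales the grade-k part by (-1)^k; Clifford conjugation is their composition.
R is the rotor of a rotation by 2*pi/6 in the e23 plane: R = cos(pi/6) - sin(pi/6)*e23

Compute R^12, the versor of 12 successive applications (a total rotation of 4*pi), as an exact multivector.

Because a rotor carries half the rotation angle, composing 12 copies of this e23-plane rotor multiplies the phase: 12*(pi/6) = 2*pi, hence R^12 = cos(2*pi) - sin(2*pi)*e23.
cos(2*pi) = 1 and sin(2*pi) = 0, so R^12 = 1. The total rotation 4*pi is 2 full turns, so every vector returns to itself, yet the rotor is +1, back on the identity sheet (an even number of 2*pi turns).
Answer: 1


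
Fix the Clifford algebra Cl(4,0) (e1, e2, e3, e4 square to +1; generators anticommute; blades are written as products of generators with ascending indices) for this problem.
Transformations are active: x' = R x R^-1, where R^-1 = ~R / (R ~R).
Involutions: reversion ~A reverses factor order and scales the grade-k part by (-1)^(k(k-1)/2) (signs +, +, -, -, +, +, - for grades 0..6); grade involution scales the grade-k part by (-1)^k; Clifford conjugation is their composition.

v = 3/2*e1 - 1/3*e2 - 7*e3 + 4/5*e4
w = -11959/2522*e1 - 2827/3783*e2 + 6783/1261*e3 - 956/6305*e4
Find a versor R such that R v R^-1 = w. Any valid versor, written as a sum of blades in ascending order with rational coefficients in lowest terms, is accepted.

A norm check does it: q(v) = q(w) = 46801/900, hence R = v + w = -4088/1261*e1 - 4088/3783*e2 - 2044/1261*e3 + 4088/6305*e4 realises the map — parallel part kept, (v - w)/2 negated, v carried to w.
Answer: -4088/1261*e1 - 4088/3783*e2 - 2044/1261*e3 + 4088/6305*e4


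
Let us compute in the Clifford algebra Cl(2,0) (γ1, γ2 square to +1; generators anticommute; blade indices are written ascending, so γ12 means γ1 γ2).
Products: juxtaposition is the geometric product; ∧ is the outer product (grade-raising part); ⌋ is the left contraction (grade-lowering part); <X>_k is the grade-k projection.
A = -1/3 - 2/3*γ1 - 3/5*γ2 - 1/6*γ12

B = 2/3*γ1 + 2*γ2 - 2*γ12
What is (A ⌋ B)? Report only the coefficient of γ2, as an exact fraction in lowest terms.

step 1: -89/45 - 64/45*γ1 + 2/3*γ2 + 2/3*γ12
Answer: 2/3


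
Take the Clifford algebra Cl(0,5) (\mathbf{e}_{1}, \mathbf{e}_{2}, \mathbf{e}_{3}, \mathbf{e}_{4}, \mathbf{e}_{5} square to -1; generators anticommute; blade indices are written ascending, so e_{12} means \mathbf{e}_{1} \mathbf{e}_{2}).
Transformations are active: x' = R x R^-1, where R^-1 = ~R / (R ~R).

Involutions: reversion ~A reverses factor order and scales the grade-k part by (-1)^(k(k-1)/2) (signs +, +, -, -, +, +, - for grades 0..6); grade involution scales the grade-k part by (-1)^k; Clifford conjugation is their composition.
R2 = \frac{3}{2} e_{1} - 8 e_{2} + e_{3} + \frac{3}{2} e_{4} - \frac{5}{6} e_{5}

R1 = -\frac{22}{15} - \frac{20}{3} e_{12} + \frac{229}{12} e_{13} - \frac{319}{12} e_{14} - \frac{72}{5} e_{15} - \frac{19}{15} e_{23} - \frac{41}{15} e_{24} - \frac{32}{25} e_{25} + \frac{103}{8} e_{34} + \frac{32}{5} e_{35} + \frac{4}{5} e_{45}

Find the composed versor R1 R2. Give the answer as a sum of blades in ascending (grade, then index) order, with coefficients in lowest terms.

Distribute over the terms of R2 (each basis-blade product reordered to ascending indices, repeated generators contracted through their squares):
R1 (\frac{3}{2} e_{1}) = -\frac{11}{5} e_{1} - 10 e_{2} + \frac{229}{8} e_{3} - \frac{319}{8} e_{4} - \frac{108}{5} e_{5} - \frac{19}{10} e_{123} - \frac{41}{10} e_{124} - \frac{48}{25} e_{125} + \frac{309}{16} e_{134} + \frac{48}{5} e_{135} + \frac{6}{5} e_{145}
R1 (-8 e_{2}) = -\frac{160}{3} e_{1} + \frac{176}{15} e_{2} + \frac{152}{15} e_{3} + \frac{328}{15} e_{4} + \frac{256}{25} e_{5} + \frac{458}{3} e_{123} - \frac{638}{3} e_{124} - \frac{576}{5} e_{125} - 103 e_{234} - \frac{256}{5} e_{235} - \frac{32}{5} e_{245}
R1 (e_{3}) = -\frac{229}{12} e_{1} + \frac{19}{15} e_{2} - \frac{22}{15} e_{3} + \frac{103}{8} e_{4} + \frac{32}{5} e_{5} - \frac{20}{3} e_{123} + \frac{319}{12} e_{134} + \frac{72}{5} e_{135} + \frac{41}{15} e_{234} + \frac{32}{25} e_{235} + \frac{4}{5} e_{345}
R1 (\frac{3}{2} e_{4}) = \frac{319}{8} e_{1} + \frac{41}{10} e_{2} - \frac{309}{16} e_{3} - \frac{11}{5} e_{4} + \frac{6}{5} e_{5} - 10 e_{124} + \frac{229}{8} e_{134} + \frac{108}{5} e_{145} - \frac{19}{10} e_{234} + \frac{48}{25} e_{245} - \frac{48}{5} e_{345}
R1 (-\frac{5}{6} e_{5}) = -12 e_{1} - \frac{16}{15} e_{2} + \frac{16}{3} e_{3} + \frac{2}{3} e_{4} + \frac{11}{9} e_{5} + \frac{50}{9} e_{125} - \frac{1145}{72} e_{135} + \frac{1595}{72} e_{145} + \frac{19}{18} e_{235} + \frac{41}{18} e_{245} - \frac{515}{48} e_{345}
Summing the partial products and collecting blades:
Answer: -\frac{5609}{120} e_{1} + \frac{181}{30} e_{2} + \frac{373}{16} e_{3} - \frac{20}{3} e_{4} - \frac{571}{225} e_{5} + \frac{1441}{10} e_{123} - \frac{6803}{30} e_{124} - \frac{25102}{225} e_{125} + \frac{3577}{48} e_{134} + \frac{583}{72} e_{135} + \frac{16183}{360} e_{145} - \frac{613}{6} e_{234} - \frac{21989}{450} e_{235} - \frac{991}{450} e_{245} - \frac{4687}{240} e_{345}


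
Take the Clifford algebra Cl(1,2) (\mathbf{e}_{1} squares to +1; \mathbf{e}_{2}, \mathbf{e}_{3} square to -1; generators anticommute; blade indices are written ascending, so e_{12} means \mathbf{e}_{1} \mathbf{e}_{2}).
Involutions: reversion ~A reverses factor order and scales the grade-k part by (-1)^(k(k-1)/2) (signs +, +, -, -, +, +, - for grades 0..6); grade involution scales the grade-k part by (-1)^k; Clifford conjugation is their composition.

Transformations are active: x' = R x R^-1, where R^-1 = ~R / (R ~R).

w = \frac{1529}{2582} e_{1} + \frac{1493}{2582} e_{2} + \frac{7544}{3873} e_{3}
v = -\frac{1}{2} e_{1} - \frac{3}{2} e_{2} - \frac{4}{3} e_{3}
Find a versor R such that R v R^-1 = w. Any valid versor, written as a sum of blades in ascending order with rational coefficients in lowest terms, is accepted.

Construction: equal norms (both -\frac{34}{9}) license R = v + w = \frac{119}{1291} e_{1} - \frac{1190}{1291} e_{2} + \frac{2380}{3873} e_{3} — nothing changes along that direction, while (v - w)/2 changes sign, so v maps onto w.
Answer: \frac{119}{1291} e_{1} - \frac{1190}{1291} e_{2} + \frac{2380}{3873} e_{3}


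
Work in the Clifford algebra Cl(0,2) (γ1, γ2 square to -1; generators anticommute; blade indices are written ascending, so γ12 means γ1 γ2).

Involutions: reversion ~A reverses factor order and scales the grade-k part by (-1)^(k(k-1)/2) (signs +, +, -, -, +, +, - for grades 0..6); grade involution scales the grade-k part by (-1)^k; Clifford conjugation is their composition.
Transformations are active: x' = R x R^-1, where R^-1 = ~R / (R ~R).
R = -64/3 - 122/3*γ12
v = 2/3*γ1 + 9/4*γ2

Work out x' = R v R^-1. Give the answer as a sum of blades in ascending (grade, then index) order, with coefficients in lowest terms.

~R = -64/3 + 122/3*γ12, and R ~R = 18980/9, so R^-1 = ~R / (18980/9).
R v = 1391/18*γ1 - 676/9*γ2
Answer: -814/365*γ1 - 3199/4380*γ2


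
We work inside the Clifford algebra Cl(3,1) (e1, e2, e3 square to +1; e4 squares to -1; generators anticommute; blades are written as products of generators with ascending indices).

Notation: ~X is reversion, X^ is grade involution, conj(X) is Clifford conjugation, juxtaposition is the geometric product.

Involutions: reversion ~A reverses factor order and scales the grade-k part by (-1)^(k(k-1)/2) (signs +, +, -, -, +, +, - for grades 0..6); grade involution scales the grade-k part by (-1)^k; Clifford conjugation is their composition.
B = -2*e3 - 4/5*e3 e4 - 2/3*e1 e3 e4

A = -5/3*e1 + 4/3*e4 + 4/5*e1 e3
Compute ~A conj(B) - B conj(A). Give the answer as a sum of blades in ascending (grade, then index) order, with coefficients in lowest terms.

first term: -8/5*e1 + 16/15*e3 - 8/15*e4 - 22/9*e1 e3 - 16/25*e1 e4 - 14/9*e3 e4 - 4/3*e1 e3 e4
second term: -8/5*e1 - 16/15*e3 - 8/15*e4 + 22/9*e1 e3 - 16/25*e1 e4 + 14/9*e3 e4 - 4/3*e1 e3 e4
Answer: 32/15*e3 - 44/9*e1 e3 - 28/9*e3 e4


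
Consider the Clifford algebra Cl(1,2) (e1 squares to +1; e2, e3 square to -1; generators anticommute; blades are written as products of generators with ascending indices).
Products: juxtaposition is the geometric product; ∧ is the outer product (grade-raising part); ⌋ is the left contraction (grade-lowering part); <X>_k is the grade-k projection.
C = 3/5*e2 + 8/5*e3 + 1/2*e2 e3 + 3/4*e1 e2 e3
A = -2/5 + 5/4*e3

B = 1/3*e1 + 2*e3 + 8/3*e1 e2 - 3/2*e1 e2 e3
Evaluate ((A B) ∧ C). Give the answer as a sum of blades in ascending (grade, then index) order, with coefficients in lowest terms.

step 1: -5/2 - 2/15*e1 - 4/5*e3 + 97/120*e1 e2 - 5/12*e1 e3 + 59/15*e1 e2 e3
step 2: -3/2*e2 - 4*e3 - 2/25*e1 e2 - 16/75*e1 e3 - 77/100*e2 e3 - 239/600*e1 e2 e3
Answer: -3/2*e2 - 4*e3 - 2/25*e1 e2 - 16/75*e1 e3 - 77/100*e2 e3 - 239/600*e1 e2 e3


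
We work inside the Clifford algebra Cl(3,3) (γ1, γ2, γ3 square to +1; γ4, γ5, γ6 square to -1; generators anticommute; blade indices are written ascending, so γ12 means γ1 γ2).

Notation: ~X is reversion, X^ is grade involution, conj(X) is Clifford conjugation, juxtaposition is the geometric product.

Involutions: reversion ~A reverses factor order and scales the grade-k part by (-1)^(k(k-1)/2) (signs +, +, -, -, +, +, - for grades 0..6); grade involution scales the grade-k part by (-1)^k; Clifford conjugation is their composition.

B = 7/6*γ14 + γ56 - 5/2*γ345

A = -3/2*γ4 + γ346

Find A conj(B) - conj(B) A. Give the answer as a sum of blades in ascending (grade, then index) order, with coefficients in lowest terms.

first term: 7/4*γ1 + 15/4*γ35 + 5/2*γ56 + 7/6*γ136 - γ345 + 3/2*γ456
second term: -7/4*γ1 + 15/4*γ35 - 5/2*γ56 - 7/6*γ136 + γ345 + 3/2*γ456
Answer: 7/2*γ1 + 5*γ56 + 7/3*γ136 - 2*γ345
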